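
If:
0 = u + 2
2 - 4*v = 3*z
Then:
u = -2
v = 1/2 - 3*z/4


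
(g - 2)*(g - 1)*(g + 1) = g^3 - 2*g^2 - g + 2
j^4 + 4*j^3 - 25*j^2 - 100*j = j*(j - 5)*(j + 4)*(j + 5)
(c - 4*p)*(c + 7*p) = c^2 + 3*c*p - 28*p^2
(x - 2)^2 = x^2 - 4*x + 4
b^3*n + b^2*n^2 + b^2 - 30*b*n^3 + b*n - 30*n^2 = (b - 5*n)*(b + 6*n)*(b*n + 1)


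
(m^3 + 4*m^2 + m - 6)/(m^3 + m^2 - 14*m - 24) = (m - 1)/(m - 4)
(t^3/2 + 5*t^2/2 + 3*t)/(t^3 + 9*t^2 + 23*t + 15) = t*(t + 2)/(2*(t^2 + 6*t + 5))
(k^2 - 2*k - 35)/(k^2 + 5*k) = (k - 7)/k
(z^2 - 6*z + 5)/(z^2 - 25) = (z - 1)/(z + 5)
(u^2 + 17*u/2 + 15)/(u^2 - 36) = (u + 5/2)/(u - 6)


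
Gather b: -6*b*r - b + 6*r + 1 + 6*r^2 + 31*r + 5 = b*(-6*r - 1) + 6*r^2 + 37*r + 6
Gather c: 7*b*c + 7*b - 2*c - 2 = 7*b + c*(7*b - 2) - 2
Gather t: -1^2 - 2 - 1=-4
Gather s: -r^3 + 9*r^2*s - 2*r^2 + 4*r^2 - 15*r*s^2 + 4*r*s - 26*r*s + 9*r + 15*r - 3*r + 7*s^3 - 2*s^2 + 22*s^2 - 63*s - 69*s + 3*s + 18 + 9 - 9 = -r^3 + 2*r^2 + 21*r + 7*s^3 + s^2*(20 - 15*r) + s*(9*r^2 - 22*r - 129) + 18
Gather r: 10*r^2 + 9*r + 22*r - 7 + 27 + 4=10*r^2 + 31*r + 24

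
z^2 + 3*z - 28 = (z - 4)*(z + 7)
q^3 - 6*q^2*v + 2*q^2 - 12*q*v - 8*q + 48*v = (q - 2)*(q + 4)*(q - 6*v)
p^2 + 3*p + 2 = (p + 1)*(p + 2)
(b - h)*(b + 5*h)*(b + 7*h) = b^3 + 11*b^2*h + 23*b*h^2 - 35*h^3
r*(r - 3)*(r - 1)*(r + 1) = r^4 - 3*r^3 - r^2 + 3*r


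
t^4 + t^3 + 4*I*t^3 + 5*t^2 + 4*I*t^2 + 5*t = t*(t + 1)*(t - I)*(t + 5*I)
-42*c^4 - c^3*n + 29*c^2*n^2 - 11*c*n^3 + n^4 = (-7*c + n)*(-3*c + n)*(-2*c + n)*(c + n)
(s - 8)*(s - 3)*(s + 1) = s^3 - 10*s^2 + 13*s + 24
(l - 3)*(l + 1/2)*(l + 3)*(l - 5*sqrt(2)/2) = l^4 - 5*sqrt(2)*l^3/2 + l^3/2 - 9*l^2 - 5*sqrt(2)*l^2/4 - 9*l/2 + 45*sqrt(2)*l/2 + 45*sqrt(2)/4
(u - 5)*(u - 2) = u^2 - 7*u + 10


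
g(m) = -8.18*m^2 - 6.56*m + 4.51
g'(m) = -16.36*m - 6.56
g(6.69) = -405.48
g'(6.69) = -116.01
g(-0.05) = 4.82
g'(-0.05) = -5.74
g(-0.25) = 5.64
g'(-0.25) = -2.47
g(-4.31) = -119.17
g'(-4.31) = 63.95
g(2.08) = -44.52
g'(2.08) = -40.59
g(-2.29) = -23.36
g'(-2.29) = 30.90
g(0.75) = -5.01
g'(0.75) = -18.83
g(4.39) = -181.93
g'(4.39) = -78.38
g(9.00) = -717.11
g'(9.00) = -153.80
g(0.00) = 4.51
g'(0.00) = -6.56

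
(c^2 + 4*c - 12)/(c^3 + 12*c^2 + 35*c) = (c^2 + 4*c - 12)/(c*(c^2 + 12*c + 35))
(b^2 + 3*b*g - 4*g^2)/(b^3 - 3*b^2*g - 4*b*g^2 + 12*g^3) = (b^2 + 3*b*g - 4*g^2)/(b^3 - 3*b^2*g - 4*b*g^2 + 12*g^3)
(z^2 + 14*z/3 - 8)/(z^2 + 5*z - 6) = (z - 4/3)/(z - 1)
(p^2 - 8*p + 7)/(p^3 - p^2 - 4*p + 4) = (p - 7)/(p^2 - 4)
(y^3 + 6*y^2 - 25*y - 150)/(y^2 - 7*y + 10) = (y^2 + 11*y + 30)/(y - 2)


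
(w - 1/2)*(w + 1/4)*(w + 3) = w^3 + 11*w^2/4 - 7*w/8 - 3/8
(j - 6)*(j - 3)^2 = j^3 - 12*j^2 + 45*j - 54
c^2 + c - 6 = (c - 2)*(c + 3)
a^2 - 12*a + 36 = (a - 6)^2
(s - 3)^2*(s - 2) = s^3 - 8*s^2 + 21*s - 18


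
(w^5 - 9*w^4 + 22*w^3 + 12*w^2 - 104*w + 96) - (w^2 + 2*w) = w^5 - 9*w^4 + 22*w^3 + 11*w^2 - 106*w + 96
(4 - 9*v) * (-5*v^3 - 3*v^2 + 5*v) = 45*v^4 + 7*v^3 - 57*v^2 + 20*v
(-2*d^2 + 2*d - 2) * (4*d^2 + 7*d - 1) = -8*d^4 - 6*d^3 + 8*d^2 - 16*d + 2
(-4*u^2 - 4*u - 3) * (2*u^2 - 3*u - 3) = -8*u^4 + 4*u^3 + 18*u^2 + 21*u + 9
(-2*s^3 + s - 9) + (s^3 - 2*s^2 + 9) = -s^3 - 2*s^2 + s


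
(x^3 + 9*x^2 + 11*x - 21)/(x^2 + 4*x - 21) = (x^2 + 2*x - 3)/(x - 3)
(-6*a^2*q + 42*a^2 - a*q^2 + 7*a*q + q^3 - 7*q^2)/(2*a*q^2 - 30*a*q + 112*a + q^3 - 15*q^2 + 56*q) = (-3*a + q)/(q - 8)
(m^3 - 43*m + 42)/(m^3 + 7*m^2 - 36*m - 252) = (m - 1)/(m + 6)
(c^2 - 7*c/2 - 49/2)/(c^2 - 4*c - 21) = (c + 7/2)/(c + 3)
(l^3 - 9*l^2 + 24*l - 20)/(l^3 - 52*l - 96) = (-l^3 + 9*l^2 - 24*l + 20)/(-l^3 + 52*l + 96)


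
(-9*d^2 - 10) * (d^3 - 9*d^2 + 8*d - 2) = -9*d^5 + 81*d^4 - 82*d^3 + 108*d^2 - 80*d + 20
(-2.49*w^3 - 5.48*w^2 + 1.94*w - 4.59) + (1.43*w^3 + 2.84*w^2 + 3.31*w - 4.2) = -1.06*w^3 - 2.64*w^2 + 5.25*w - 8.79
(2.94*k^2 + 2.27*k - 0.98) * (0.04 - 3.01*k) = -8.8494*k^3 - 6.7151*k^2 + 3.0406*k - 0.0392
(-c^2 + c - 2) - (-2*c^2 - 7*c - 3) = c^2 + 8*c + 1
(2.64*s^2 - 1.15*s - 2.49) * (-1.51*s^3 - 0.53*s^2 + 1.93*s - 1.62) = -3.9864*s^5 + 0.3373*s^4 + 9.4646*s^3 - 5.1766*s^2 - 2.9427*s + 4.0338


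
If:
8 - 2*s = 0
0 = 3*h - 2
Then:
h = 2/3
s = 4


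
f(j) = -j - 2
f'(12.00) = -1.00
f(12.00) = -14.00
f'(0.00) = -1.00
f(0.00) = -2.00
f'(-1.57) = -1.00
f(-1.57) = -0.43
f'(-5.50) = -1.00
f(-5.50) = 3.50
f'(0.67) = -1.00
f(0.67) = -2.67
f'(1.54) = -1.00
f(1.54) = -3.54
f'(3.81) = -1.00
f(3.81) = -5.81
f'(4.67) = -1.00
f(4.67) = -6.67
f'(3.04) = -1.00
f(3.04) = -5.04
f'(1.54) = -1.00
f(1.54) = -3.54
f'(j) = -1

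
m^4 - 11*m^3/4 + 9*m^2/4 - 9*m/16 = m*(m - 3/2)*(m - 3/4)*(m - 1/2)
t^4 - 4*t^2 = t^2*(t - 2)*(t + 2)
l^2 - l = l*(l - 1)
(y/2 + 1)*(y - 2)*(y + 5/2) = y^3/2 + 5*y^2/4 - 2*y - 5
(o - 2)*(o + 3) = o^2 + o - 6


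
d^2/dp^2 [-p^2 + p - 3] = -2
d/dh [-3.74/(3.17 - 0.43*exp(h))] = -1.6082*exp(h)/(0.43*exp(h) - 3.17)^2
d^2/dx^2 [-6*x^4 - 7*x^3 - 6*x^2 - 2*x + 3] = -72*x^2 - 42*x - 12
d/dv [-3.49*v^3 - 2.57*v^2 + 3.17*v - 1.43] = -10.47*v^2 - 5.14*v + 3.17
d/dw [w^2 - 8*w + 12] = 2*w - 8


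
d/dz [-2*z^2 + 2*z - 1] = 2 - 4*z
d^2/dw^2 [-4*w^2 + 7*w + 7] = -8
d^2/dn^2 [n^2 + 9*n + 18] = 2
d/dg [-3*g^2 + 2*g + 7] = 2 - 6*g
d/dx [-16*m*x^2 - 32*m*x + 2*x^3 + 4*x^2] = -32*m*x - 32*m + 6*x^2 + 8*x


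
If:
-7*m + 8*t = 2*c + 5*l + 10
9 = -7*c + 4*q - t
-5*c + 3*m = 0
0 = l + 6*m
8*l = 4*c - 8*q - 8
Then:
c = 342/949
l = -3420/949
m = 570/949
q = 2642/949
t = -367/949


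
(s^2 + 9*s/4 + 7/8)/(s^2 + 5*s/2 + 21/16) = 2*(2*s + 1)/(4*s + 3)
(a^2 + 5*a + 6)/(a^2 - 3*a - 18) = (a + 2)/(a - 6)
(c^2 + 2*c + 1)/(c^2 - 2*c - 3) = (c + 1)/(c - 3)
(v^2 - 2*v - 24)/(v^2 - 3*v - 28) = (v - 6)/(v - 7)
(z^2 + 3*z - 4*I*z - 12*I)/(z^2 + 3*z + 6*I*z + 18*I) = (z - 4*I)/(z + 6*I)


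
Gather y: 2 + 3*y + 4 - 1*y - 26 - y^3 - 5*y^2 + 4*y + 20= -y^3 - 5*y^2 + 6*y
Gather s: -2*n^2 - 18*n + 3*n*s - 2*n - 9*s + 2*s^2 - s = -2*n^2 - 20*n + 2*s^2 + s*(3*n - 10)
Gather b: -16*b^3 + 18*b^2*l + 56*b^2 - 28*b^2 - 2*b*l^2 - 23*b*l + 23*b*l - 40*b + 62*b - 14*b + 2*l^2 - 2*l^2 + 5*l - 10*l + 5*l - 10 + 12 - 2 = -16*b^3 + b^2*(18*l + 28) + b*(8 - 2*l^2)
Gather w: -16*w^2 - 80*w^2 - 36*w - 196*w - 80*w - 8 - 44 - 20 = -96*w^2 - 312*w - 72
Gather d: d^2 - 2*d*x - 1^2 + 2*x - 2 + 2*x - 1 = d^2 - 2*d*x + 4*x - 4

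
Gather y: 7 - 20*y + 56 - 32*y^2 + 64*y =-32*y^2 + 44*y + 63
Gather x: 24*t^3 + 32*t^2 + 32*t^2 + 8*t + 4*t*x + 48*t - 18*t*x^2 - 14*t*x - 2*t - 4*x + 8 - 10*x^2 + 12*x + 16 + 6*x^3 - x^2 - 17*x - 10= 24*t^3 + 64*t^2 + 54*t + 6*x^3 + x^2*(-18*t - 11) + x*(-10*t - 9) + 14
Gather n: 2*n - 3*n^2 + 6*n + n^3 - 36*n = n^3 - 3*n^2 - 28*n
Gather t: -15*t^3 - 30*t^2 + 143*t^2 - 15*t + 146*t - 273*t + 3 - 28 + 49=-15*t^3 + 113*t^2 - 142*t + 24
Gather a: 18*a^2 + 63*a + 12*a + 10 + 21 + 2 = 18*a^2 + 75*a + 33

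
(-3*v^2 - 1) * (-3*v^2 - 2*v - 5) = 9*v^4 + 6*v^3 + 18*v^2 + 2*v + 5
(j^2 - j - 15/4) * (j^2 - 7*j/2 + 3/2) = j^4 - 9*j^3/2 + 5*j^2/4 + 93*j/8 - 45/8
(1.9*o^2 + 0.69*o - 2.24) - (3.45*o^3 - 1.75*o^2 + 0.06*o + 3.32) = -3.45*o^3 + 3.65*o^2 + 0.63*o - 5.56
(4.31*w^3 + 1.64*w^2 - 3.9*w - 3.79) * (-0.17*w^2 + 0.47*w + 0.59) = -0.7327*w^5 + 1.7469*w^4 + 3.9767*w^3 - 0.2211*w^2 - 4.0823*w - 2.2361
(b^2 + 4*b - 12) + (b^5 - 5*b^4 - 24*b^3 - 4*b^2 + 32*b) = b^5 - 5*b^4 - 24*b^3 - 3*b^2 + 36*b - 12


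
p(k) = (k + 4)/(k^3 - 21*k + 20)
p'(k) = (21 - 3*k^2)*(k + 4)/(k^3 - 21*k + 20)^2 + 1/(k^3 - 21*k + 20)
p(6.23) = 0.08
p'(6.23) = -0.05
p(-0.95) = 0.08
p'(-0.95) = 0.06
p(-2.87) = 0.02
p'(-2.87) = 0.02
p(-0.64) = 0.10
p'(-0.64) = 0.09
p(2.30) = -0.39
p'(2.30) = 0.06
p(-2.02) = 0.04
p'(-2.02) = 0.02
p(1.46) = -0.72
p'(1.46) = 1.27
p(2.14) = -0.41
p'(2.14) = 0.13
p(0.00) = 0.20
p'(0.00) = 0.26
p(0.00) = 0.20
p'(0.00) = 0.26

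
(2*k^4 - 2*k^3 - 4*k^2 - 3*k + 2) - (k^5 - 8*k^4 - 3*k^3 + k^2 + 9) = -k^5 + 10*k^4 + k^3 - 5*k^2 - 3*k - 7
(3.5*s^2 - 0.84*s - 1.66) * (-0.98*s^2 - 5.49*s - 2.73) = -3.43*s^4 - 18.3918*s^3 - 3.3166*s^2 + 11.4066*s + 4.5318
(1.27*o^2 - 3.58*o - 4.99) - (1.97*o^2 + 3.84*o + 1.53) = -0.7*o^2 - 7.42*o - 6.52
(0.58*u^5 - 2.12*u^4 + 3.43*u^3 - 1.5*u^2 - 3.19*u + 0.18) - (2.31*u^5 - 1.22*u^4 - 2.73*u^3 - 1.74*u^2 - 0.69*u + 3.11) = -1.73*u^5 - 0.9*u^4 + 6.16*u^3 + 0.24*u^2 - 2.5*u - 2.93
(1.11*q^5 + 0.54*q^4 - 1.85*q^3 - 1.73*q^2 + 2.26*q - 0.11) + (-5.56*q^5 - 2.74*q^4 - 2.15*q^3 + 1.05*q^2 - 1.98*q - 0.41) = -4.45*q^5 - 2.2*q^4 - 4.0*q^3 - 0.68*q^2 + 0.28*q - 0.52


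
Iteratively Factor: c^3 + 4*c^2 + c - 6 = (c + 3)*(c^2 + c - 2) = (c - 1)*(c + 3)*(c + 2)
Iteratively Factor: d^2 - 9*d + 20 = (d - 4)*(d - 5)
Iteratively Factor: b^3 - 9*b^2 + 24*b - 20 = (b - 2)*(b^2 - 7*b + 10) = (b - 2)^2*(b - 5)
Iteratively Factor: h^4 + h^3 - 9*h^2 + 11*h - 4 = (h + 4)*(h^3 - 3*h^2 + 3*h - 1) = (h - 1)*(h + 4)*(h^2 - 2*h + 1) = (h - 1)^2*(h + 4)*(h - 1)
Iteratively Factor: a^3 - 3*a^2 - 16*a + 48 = (a - 3)*(a^2 - 16) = (a - 3)*(a + 4)*(a - 4)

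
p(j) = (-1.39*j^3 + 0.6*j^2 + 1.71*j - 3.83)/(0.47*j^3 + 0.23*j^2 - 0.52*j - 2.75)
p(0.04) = 1.36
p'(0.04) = -0.88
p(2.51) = -3.68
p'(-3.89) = 0.19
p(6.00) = -2.62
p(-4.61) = -3.31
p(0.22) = 1.21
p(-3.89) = -3.23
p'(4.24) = 0.06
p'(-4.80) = 0.03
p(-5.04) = -3.32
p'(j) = (-4.17*j^2 + 1.2*j + 1.71)/(0.47*j^3 + 0.23*j^2 - 0.52*j - 2.75) + (-1.41*j^2 - 0.46*j + 0.52)*(-1.39*j^3 + 0.6*j^2 + 1.71*j - 3.83)/(0.47*j^3 + 0.23*j^2 - 0.52*j - 2.75)^2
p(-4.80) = -3.31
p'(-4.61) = 0.05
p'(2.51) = 2.78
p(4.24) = -2.62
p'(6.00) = -0.02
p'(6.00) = -0.02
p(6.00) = -2.62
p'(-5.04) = 0.01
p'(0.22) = -0.77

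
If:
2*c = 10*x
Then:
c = 5*x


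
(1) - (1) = 0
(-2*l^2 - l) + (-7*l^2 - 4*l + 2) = -9*l^2 - 5*l + 2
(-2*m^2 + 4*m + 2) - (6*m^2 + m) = -8*m^2 + 3*m + 2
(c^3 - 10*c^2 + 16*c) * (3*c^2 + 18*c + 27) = 3*c^5 - 12*c^4 - 105*c^3 + 18*c^2 + 432*c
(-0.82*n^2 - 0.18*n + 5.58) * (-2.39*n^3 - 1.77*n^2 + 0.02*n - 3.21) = 1.9598*n^5 + 1.8816*n^4 - 13.034*n^3 - 7.248*n^2 + 0.6894*n - 17.9118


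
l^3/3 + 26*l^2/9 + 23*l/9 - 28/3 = (l/3 + 1)*(l - 4/3)*(l + 7)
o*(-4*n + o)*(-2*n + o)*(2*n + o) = 16*n^3*o - 4*n^2*o^2 - 4*n*o^3 + o^4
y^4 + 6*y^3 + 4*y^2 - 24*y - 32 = (y - 2)*(y + 2)^2*(y + 4)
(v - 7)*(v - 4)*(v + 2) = v^3 - 9*v^2 + 6*v + 56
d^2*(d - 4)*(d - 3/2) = d^4 - 11*d^3/2 + 6*d^2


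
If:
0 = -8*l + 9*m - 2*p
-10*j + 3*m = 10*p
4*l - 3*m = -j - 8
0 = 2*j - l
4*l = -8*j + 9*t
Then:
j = -2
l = -4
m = -10/3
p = 1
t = -32/9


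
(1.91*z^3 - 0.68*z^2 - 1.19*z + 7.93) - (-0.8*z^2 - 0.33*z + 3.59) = 1.91*z^3 + 0.12*z^2 - 0.86*z + 4.34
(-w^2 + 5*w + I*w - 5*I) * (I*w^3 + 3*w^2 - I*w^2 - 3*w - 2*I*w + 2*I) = -I*w^5 - 4*w^4 + 6*I*w^4 + 24*w^3 - 18*w^2 - 30*I*w^2 - 12*w + 25*I*w + 10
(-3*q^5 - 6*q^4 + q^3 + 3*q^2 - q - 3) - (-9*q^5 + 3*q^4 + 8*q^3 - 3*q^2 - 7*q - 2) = 6*q^5 - 9*q^4 - 7*q^3 + 6*q^2 + 6*q - 1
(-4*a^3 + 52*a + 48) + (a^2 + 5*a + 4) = -4*a^3 + a^2 + 57*a + 52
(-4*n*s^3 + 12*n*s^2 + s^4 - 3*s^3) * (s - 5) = -4*n*s^4 + 32*n*s^3 - 60*n*s^2 + s^5 - 8*s^4 + 15*s^3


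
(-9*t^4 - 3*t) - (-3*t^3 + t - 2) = -9*t^4 + 3*t^3 - 4*t + 2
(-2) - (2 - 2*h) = 2*h - 4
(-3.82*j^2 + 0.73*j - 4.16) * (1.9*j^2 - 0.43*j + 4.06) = -7.258*j^4 + 3.0296*j^3 - 23.7271*j^2 + 4.7526*j - 16.8896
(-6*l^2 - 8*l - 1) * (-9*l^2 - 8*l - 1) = 54*l^4 + 120*l^3 + 79*l^2 + 16*l + 1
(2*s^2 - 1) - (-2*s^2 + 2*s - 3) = 4*s^2 - 2*s + 2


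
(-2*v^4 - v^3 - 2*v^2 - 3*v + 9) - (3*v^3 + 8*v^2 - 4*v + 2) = -2*v^4 - 4*v^3 - 10*v^2 + v + 7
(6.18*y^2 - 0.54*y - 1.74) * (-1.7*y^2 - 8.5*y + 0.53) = -10.506*y^4 - 51.612*y^3 + 10.8234*y^2 + 14.5038*y - 0.9222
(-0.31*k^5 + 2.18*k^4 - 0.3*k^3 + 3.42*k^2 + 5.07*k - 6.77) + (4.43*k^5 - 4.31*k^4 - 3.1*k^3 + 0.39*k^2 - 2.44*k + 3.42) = 4.12*k^5 - 2.13*k^4 - 3.4*k^3 + 3.81*k^2 + 2.63*k - 3.35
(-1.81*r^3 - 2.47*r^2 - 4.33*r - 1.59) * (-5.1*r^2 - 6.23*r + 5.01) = 9.231*r^5 + 23.8733*r^4 + 28.403*r^3 + 22.7102*r^2 - 11.7876*r - 7.9659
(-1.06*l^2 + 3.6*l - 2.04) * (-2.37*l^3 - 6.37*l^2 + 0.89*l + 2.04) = 2.5122*l^5 - 1.7798*l^4 - 19.0406*l^3 + 14.0364*l^2 + 5.5284*l - 4.1616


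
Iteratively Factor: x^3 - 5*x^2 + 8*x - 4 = (x - 2)*(x^2 - 3*x + 2) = (x - 2)^2*(x - 1)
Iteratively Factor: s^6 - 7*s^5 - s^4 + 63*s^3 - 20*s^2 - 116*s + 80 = (s - 1)*(s^5 - 6*s^4 - 7*s^3 + 56*s^2 + 36*s - 80) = (s - 1)^2*(s^4 - 5*s^3 - 12*s^2 + 44*s + 80) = (s - 1)^2*(s + 2)*(s^3 - 7*s^2 + 2*s + 40) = (s - 4)*(s - 1)^2*(s + 2)*(s^2 - 3*s - 10) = (s - 4)*(s - 1)^2*(s + 2)^2*(s - 5)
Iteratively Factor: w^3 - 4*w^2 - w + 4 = (w - 1)*(w^2 - 3*w - 4) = (w - 4)*(w - 1)*(w + 1)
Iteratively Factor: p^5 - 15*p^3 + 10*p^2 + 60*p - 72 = (p - 2)*(p^4 + 2*p^3 - 11*p^2 - 12*p + 36) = (p - 2)^2*(p^3 + 4*p^2 - 3*p - 18) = (p - 2)^3*(p^2 + 6*p + 9) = (p - 2)^3*(p + 3)*(p + 3)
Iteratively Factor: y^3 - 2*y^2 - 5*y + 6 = (y + 2)*(y^2 - 4*y + 3) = (y - 1)*(y + 2)*(y - 3)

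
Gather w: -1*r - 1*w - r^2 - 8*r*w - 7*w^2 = -r^2 - r - 7*w^2 + w*(-8*r - 1)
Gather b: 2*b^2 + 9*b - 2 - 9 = 2*b^2 + 9*b - 11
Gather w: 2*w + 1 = 2*w + 1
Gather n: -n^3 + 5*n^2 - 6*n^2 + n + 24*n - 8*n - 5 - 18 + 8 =-n^3 - n^2 + 17*n - 15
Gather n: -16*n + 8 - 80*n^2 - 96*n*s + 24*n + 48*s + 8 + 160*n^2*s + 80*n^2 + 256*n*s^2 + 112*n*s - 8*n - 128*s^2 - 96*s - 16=160*n^2*s + n*(256*s^2 + 16*s) - 128*s^2 - 48*s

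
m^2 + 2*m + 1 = (m + 1)^2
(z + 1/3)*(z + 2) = z^2 + 7*z/3 + 2/3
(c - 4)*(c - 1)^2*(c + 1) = c^4 - 5*c^3 + 3*c^2 + 5*c - 4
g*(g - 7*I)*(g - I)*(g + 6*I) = g^4 - 2*I*g^3 + 41*g^2 - 42*I*g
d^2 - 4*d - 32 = (d - 8)*(d + 4)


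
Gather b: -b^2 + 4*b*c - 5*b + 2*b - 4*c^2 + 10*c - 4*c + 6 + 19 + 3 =-b^2 + b*(4*c - 3) - 4*c^2 + 6*c + 28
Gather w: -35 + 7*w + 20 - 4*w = 3*w - 15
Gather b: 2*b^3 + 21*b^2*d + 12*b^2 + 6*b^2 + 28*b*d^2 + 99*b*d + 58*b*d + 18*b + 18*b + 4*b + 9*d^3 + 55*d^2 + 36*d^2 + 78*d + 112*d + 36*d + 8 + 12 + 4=2*b^3 + b^2*(21*d + 18) + b*(28*d^2 + 157*d + 40) + 9*d^3 + 91*d^2 + 226*d + 24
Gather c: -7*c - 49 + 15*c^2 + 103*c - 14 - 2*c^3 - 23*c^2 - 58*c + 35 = -2*c^3 - 8*c^2 + 38*c - 28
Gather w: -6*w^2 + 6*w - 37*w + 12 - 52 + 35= -6*w^2 - 31*w - 5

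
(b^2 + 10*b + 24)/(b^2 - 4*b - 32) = (b + 6)/(b - 8)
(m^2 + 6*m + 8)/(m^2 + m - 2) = (m + 4)/(m - 1)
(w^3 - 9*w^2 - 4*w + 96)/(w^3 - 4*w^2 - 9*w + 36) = (w - 8)/(w - 3)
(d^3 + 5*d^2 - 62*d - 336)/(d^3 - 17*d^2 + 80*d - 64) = (d^2 + 13*d + 42)/(d^2 - 9*d + 8)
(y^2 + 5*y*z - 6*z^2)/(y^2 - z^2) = (y + 6*z)/(y + z)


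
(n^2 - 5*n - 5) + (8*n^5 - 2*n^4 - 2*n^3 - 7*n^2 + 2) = 8*n^5 - 2*n^4 - 2*n^3 - 6*n^2 - 5*n - 3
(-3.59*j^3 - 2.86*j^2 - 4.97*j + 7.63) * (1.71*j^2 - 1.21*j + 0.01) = -6.1389*j^5 - 0.5467*j^4 - 5.074*j^3 + 19.0324*j^2 - 9.282*j + 0.0763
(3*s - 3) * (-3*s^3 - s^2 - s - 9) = -9*s^4 + 6*s^3 - 24*s + 27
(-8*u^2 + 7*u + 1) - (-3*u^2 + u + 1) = -5*u^2 + 6*u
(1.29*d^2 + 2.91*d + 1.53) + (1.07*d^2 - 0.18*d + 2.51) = 2.36*d^2 + 2.73*d + 4.04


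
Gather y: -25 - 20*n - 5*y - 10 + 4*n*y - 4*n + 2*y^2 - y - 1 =-24*n + 2*y^2 + y*(4*n - 6) - 36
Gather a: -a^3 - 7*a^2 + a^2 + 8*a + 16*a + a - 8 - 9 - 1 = -a^3 - 6*a^2 + 25*a - 18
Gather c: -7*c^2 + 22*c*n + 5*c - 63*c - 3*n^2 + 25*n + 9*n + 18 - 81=-7*c^2 + c*(22*n - 58) - 3*n^2 + 34*n - 63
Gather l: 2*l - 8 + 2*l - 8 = 4*l - 16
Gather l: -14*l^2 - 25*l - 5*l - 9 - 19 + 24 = -14*l^2 - 30*l - 4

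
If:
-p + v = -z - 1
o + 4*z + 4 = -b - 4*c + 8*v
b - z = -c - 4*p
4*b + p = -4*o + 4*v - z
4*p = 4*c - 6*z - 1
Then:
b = -683*z/26 - 973/52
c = 173*z/26 + 205/52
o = 751*z/26 + 1065/52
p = 67*z/13 + 48/13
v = 54*z/13 + 35/13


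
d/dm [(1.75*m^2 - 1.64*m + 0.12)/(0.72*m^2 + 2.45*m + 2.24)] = (5.4683*m^2 + 7.6672*m - 3.9676)/(0.5184*m^4 + 3.528*m^3 + 9.2281*m^2 + 10.976*m + 5.0176)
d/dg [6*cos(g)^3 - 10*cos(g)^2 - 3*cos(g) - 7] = (-18*cos(g)^2 + 20*cos(g) + 3)*sin(g)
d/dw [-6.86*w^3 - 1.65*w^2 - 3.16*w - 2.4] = -20.58*w^2 - 3.3*w - 3.16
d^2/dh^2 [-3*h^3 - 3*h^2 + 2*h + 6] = -18*h - 6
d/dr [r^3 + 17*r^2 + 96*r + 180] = 3*r^2 + 34*r + 96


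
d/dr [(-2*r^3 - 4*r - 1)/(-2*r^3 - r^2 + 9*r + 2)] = (2*r^4 - 52*r^3 - 22*r^2 - 2*r + 1)/(4*r^6 + 4*r^5 - 35*r^4 - 26*r^3 + 77*r^2 + 36*r + 4)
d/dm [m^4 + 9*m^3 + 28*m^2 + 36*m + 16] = 4*m^3 + 27*m^2 + 56*m + 36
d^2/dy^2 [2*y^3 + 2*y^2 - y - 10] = 12*y + 4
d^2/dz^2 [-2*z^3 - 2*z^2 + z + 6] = -12*z - 4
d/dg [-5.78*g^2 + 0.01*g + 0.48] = 0.01 - 11.56*g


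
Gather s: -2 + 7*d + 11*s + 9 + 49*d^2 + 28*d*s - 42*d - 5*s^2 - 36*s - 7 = 49*d^2 - 35*d - 5*s^2 + s*(28*d - 25)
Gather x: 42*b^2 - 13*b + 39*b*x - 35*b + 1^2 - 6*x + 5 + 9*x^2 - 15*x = 42*b^2 - 48*b + 9*x^2 + x*(39*b - 21) + 6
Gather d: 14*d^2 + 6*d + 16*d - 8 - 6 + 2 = 14*d^2 + 22*d - 12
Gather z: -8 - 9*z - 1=-9*z - 9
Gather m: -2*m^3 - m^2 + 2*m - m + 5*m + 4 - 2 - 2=-2*m^3 - m^2 + 6*m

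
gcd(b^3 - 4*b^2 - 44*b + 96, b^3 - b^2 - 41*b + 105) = 1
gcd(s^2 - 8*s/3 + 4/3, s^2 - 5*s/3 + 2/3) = s - 2/3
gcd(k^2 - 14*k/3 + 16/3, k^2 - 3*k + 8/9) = k - 8/3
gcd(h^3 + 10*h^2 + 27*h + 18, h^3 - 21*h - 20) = h + 1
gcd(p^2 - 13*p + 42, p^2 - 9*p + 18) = p - 6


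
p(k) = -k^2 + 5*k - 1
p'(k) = 5 - 2*k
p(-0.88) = -6.17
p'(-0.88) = 6.76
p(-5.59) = -60.20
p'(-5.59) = 16.18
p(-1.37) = -9.73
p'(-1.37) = 7.74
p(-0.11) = -1.56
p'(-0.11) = 5.22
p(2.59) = 5.24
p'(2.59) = -0.18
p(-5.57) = -59.87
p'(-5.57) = 16.14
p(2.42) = 5.24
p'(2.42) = 0.16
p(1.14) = 3.40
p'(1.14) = 2.72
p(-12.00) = -205.00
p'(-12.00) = 29.00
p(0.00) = -1.00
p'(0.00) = 5.00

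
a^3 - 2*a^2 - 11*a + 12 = (a - 4)*(a - 1)*(a + 3)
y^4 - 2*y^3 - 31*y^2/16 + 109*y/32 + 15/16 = (y - 2)*(y - 3/2)*(y + 1/4)*(y + 5/4)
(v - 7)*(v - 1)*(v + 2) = v^3 - 6*v^2 - 9*v + 14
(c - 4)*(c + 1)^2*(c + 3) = c^4 + c^3 - 13*c^2 - 25*c - 12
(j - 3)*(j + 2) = j^2 - j - 6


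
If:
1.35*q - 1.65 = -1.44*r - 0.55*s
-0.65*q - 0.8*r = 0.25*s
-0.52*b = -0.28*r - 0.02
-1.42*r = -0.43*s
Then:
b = -7.37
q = 34.41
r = -13.76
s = -45.43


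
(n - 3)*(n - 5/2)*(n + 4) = n^3 - 3*n^2/2 - 29*n/2 + 30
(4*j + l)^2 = 16*j^2 + 8*j*l + l^2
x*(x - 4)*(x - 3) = x^3 - 7*x^2 + 12*x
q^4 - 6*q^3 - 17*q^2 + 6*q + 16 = (q - 8)*(q - 1)*(q + 1)*(q + 2)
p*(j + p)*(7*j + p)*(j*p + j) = 7*j^3*p^2 + 7*j^3*p + 8*j^2*p^3 + 8*j^2*p^2 + j*p^4 + j*p^3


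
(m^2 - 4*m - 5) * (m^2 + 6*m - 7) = m^4 + 2*m^3 - 36*m^2 - 2*m + 35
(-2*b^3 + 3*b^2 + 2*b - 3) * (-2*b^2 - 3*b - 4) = 4*b^5 - 5*b^3 - 12*b^2 + b + 12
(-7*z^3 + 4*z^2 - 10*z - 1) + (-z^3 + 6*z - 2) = -8*z^3 + 4*z^2 - 4*z - 3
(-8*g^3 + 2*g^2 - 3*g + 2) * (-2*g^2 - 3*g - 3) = 16*g^5 + 20*g^4 + 24*g^3 - g^2 + 3*g - 6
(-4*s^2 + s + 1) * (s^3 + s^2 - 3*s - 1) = -4*s^5 - 3*s^4 + 14*s^3 + 2*s^2 - 4*s - 1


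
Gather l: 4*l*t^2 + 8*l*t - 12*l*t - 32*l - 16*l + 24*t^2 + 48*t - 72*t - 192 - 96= l*(4*t^2 - 4*t - 48) + 24*t^2 - 24*t - 288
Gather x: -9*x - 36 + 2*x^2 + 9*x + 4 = 2*x^2 - 32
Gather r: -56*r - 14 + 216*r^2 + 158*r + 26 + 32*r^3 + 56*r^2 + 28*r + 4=32*r^3 + 272*r^2 + 130*r + 16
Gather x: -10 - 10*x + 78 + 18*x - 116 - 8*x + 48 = 0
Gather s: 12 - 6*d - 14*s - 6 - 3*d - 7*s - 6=-9*d - 21*s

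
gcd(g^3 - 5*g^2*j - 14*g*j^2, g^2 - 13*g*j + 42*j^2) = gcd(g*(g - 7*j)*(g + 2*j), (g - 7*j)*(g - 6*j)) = g - 7*j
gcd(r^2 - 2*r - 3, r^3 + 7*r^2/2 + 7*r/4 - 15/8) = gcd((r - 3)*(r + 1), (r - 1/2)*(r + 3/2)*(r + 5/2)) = 1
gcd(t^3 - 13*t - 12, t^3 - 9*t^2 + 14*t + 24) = t^2 - 3*t - 4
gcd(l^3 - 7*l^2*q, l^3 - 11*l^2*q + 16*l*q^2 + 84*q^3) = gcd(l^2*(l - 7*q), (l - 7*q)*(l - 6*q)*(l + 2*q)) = -l + 7*q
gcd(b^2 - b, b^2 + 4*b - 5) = b - 1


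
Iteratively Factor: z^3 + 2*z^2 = (z + 2)*(z^2) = z*(z + 2)*(z)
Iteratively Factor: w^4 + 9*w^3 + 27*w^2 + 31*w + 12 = (w + 1)*(w^3 + 8*w^2 + 19*w + 12) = (w + 1)*(w + 4)*(w^2 + 4*w + 3) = (w + 1)^2*(w + 4)*(w + 3)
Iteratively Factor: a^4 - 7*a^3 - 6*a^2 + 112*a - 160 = (a - 5)*(a^3 - 2*a^2 - 16*a + 32) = (a - 5)*(a - 2)*(a^2 - 16) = (a - 5)*(a - 4)*(a - 2)*(a + 4)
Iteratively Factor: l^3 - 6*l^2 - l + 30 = (l - 5)*(l^2 - l - 6) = (l - 5)*(l + 2)*(l - 3)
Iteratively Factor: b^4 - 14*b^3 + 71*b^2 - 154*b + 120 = (b - 2)*(b^3 - 12*b^2 + 47*b - 60) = (b - 4)*(b - 2)*(b^2 - 8*b + 15) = (b - 5)*(b - 4)*(b - 2)*(b - 3)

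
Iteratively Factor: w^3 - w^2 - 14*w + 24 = (w - 3)*(w^2 + 2*w - 8) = (w - 3)*(w + 4)*(w - 2)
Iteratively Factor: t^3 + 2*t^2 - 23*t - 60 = (t - 5)*(t^2 + 7*t + 12) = (t - 5)*(t + 3)*(t + 4)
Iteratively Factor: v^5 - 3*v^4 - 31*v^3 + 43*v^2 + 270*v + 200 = (v + 1)*(v^4 - 4*v^3 - 27*v^2 + 70*v + 200) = (v + 1)*(v + 2)*(v^3 - 6*v^2 - 15*v + 100) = (v - 5)*(v + 1)*(v + 2)*(v^2 - v - 20) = (v - 5)*(v + 1)*(v + 2)*(v + 4)*(v - 5)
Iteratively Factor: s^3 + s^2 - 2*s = (s)*(s^2 + s - 2) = s*(s + 2)*(s - 1)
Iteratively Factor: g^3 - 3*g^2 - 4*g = (g + 1)*(g^2 - 4*g) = (g - 4)*(g + 1)*(g)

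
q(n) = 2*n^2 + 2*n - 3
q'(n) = 4*n + 2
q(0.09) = -2.80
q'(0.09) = 2.36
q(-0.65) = -3.46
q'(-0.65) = -0.60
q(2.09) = 9.92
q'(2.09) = 10.36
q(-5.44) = 45.31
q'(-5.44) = -19.76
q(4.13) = 39.37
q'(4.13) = 18.52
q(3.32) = 25.68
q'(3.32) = 15.28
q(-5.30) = 42.58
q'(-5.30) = -19.20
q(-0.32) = -3.44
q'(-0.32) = 0.72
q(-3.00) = 9.00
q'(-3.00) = -10.00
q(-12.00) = 261.00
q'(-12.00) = -46.00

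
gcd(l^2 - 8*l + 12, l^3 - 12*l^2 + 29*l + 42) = l - 6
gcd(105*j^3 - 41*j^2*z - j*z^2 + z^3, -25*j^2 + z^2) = -5*j + z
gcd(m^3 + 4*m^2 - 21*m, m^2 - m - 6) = m - 3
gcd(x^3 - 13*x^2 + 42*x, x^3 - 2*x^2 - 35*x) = x^2 - 7*x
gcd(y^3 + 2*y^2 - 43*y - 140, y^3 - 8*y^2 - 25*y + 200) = y + 5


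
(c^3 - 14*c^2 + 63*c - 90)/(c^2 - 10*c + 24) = (c^2 - 8*c + 15)/(c - 4)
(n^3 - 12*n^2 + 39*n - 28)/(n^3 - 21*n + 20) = (n - 7)/(n + 5)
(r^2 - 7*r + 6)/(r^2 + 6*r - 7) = (r - 6)/(r + 7)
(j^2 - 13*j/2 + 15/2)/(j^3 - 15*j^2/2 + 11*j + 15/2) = (2*j - 3)/(2*j^2 - 5*j - 3)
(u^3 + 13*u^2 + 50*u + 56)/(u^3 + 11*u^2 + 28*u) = (u + 2)/u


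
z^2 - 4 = (z - 2)*(z + 2)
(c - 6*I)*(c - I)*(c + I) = c^3 - 6*I*c^2 + c - 6*I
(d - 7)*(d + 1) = d^2 - 6*d - 7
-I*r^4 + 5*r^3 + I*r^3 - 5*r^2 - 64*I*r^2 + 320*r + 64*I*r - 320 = (r - 8*I)*(r + 5*I)*(r + 8*I)*(-I*r + I)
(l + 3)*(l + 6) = l^2 + 9*l + 18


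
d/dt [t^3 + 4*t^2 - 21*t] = 3*t^2 + 8*t - 21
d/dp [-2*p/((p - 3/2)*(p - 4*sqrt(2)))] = 8*p^2/((p - 4*sqrt(2))^2*(2*p - 3)^2) - 48*sqrt(2)/((p - 4*sqrt(2))^2*(2*p - 3)^2)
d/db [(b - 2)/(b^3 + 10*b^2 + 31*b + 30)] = (b^3 + 10*b^2 + 31*b - (b - 2)*(3*b^2 + 20*b + 31) + 30)/(b^3 + 10*b^2 + 31*b + 30)^2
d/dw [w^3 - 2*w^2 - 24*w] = 3*w^2 - 4*w - 24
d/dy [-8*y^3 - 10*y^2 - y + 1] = -24*y^2 - 20*y - 1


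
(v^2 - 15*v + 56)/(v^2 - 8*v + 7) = (v - 8)/(v - 1)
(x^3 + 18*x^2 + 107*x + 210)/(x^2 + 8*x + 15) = (x^2 + 13*x + 42)/(x + 3)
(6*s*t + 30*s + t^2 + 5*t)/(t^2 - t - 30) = (6*s + t)/(t - 6)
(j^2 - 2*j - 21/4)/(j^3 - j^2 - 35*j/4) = (2*j + 3)/(j*(2*j + 5))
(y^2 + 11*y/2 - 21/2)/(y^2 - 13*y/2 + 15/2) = (y + 7)/(y - 5)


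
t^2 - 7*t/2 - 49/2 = (t - 7)*(t + 7/2)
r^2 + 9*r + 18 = (r + 3)*(r + 6)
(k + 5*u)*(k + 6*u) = k^2 + 11*k*u + 30*u^2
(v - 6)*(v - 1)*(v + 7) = v^3 - 43*v + 42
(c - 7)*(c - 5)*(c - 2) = c^3 - 14*c^2 + 59*c - 70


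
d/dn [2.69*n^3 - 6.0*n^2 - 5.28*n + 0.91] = 8.07*n^2 - 12.0*n - 5.28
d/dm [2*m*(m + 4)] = 4*m + 8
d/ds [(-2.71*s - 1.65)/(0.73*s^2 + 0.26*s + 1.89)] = (1.9783*s^2 + 2.409*s - 4.6929)/(0.5329*s^4 + 0.3796*s^3 + 2.827*s^2 + 0.9828*s + 3.5721)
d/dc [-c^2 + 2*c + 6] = 2 - 2*c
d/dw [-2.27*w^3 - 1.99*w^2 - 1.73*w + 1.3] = -6.81*w^2 - 3.98*w - 1.73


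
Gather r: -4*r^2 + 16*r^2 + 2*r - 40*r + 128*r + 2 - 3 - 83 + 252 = 12*r^2 + 90*r + 168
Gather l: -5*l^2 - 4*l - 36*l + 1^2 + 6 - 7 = -5*l^2 - 40*l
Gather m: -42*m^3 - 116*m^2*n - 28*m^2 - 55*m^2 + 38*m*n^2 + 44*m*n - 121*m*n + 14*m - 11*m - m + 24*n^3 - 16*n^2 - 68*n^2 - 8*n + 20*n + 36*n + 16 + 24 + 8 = -42*m^3 + m^2*(-116*n - 83) + m*(38*n^2 - 77*n + 2) + 24*n^3 - 84*n^2 + 48*n + 48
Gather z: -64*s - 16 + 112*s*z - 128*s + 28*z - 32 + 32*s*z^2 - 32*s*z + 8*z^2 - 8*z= -192*s + z^2*(32*s + 8) + z*(80*s + 20) - 48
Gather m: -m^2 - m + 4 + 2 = -m^2 - m + 6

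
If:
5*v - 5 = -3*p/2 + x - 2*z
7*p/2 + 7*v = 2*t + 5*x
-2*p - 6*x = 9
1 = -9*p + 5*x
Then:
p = -51/64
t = 661/128 - 7*z/5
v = 127/128 - 2*z/5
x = -79/64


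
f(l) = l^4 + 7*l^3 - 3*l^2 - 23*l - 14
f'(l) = 4*l^3 + 21*l^2 - 6*l - 23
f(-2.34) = -36.31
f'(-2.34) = 54.78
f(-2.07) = -22.97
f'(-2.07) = 43.92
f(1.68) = -19.95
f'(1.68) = 45.16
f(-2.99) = -79.24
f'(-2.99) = 75.76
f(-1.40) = -3.05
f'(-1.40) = 15.58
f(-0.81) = -0.63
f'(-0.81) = -6.49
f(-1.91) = -16.48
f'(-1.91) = 37.20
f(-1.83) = -13.64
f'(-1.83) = 33.79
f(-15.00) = 26656.00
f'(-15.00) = -8708.00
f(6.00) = 2548.00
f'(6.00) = 1561.00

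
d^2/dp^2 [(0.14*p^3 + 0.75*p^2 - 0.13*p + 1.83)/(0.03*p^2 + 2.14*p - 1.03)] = (1.194406*p^3 - 1.702596*p^2 + 1.57197*p + 17.892688)/(2.7e-5*p^6 + 0.005778*p^5 + 0.409383*p^4 + 9.403588*p^3 - 14.055483*p^2 + 6.810978*p - 1.092727)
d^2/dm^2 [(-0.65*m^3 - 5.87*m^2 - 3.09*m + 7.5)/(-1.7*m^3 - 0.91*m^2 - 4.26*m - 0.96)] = (31.9175*m^6 + 25.3367999999999*m^5 - 499.21146*m^4 - 382.450746*m^3 - 438.487812*m^2 - 113.609304*m - 273.564144)/(4.913*m^9 + 7.8897*m^8 + 41.15751*m^7 + 48.618091*m^6 + 112.046598*m^5 + 93.641796*m^4 + 104.338152*m^3 + 54.781056*m^2 + 11.778048*m + 0.884736)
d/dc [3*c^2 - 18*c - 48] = 6*c - 18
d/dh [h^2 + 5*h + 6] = 2*h + 5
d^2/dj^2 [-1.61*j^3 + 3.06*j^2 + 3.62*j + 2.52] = 6.12 - 9.66*j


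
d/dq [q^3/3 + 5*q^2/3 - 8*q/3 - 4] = q^2 + 10*q/3 - 8/3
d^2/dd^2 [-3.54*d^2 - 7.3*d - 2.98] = -7.08000000000000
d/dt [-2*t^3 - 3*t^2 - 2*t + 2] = -6*t^2 - 6*t - 2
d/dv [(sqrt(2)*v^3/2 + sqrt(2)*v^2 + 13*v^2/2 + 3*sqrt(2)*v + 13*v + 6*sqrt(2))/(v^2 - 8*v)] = (sqrt(2)*v^4 - 16*sqrt(2)*v^3 - 130*v^2 - 22*sqrt(2)*v^2 - 24*sqrt(2)*v + 96*sqrt(2))/(2*v^2*(v^2 - 16*v + 64))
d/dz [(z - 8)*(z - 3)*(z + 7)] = 3*z^2 - 8*z - 53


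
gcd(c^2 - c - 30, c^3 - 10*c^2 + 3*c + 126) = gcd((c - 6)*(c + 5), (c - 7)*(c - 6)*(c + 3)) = c - 6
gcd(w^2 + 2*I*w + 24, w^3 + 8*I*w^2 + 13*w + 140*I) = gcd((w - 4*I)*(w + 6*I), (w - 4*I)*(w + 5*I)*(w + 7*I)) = w - 4*I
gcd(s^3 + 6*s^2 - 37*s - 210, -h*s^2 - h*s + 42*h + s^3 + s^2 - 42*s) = s^2 + s - 42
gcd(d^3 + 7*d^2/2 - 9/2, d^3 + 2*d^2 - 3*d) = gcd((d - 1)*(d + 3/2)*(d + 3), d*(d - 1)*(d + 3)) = d^2 + 2*d - 3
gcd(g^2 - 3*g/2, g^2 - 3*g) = g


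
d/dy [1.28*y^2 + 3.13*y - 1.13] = 2.56*y + 3.13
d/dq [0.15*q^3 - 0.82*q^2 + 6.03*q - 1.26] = 0.45*q^2 - 1.64*q + 6.03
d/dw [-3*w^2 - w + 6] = -6*w - 1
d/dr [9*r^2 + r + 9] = 18*r + 1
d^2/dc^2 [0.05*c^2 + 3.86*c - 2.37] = 0.100000000000000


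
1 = 1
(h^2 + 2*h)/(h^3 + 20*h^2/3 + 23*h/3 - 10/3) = 3*h/(3*h^2 + 14*h - 5)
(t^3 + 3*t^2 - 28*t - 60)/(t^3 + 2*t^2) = (t^2 + t - 30)/t^2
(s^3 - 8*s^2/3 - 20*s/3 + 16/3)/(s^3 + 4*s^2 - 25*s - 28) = (3*s^2 + 4*s - 4)/(3*(s^2 + 8*s + 7))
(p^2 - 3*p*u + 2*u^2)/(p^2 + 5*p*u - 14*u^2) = (p - u)/(p + 7*u)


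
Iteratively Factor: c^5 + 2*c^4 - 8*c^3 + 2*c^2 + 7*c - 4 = (c - 1)*(c^4 + 3*c^3 - 5*c^2 - 3*c + 4) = (c - 1)^2*(c^3 + 4*c^2 - c - 4) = (c - 1)^2*(c + 4)*(c^2 - 1) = (c - 1)^2*(c + 1)*(c + 4)*(c - 1)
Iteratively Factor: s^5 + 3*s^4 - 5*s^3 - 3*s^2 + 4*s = (s - 1)*(s^4 + 4*s^3 - s^2 - 4*s) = s*(s - 1)*(s^3 + 4*s^2 - s - 4) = s*(s - 1)*(s + 1)*(s^2 + 3*s - 4) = s*(s - 1)^2*(s + 1)*(s + 4)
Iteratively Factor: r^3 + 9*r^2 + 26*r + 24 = (r + 4)*(r^2 + 5*r + 6) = (r + 3)*(r + 4)*(r + 2)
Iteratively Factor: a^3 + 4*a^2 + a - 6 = (a + 3)*(a^2 + a - 2) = (a + 2)*(a + 3)*(a - 1)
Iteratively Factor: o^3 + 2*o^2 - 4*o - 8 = (o - 2)*(o^2 + 4*o + 4) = (o - 2)*(o + 2)*(o + 2)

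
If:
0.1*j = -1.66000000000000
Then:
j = -16.60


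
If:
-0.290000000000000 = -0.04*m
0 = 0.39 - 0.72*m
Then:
No Solution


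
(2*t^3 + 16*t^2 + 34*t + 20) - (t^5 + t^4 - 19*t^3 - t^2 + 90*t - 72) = -t^5 - t^4 + 21*t^3 + 17*t^2 - 56*t + 92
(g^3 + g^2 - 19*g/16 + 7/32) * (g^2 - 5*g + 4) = g^5 - 4*g^4 - 35*g^3/16 + 325*g^2/32 - 187*g/32 + 7/8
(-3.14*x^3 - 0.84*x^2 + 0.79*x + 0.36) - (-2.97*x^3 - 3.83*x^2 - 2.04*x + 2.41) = -0.17*x^3 + 2.99*x^2 + 2.83*x - 2.05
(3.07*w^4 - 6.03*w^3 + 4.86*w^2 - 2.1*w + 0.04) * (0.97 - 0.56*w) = -1.7192*w^5 + 6.3547*w^4 - 8.5707*w^3 + 5.8902*w^2 - 2.0594*w + 0.0388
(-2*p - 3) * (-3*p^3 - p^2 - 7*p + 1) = 6*p^4 + 11*p^3 + 17*p^2 + 19*p - 3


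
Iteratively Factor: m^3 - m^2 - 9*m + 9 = (m - 3)*(m^2 + 2*m - 3) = (m - 3)*(m + 3)*(m - 1)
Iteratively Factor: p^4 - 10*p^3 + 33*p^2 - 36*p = (p)*(p^3 - 10*p^2 + 33*p - 36) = p*(p - 3)*(p^2 - 7*p + 12) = p*(p - 4)*(p - 3)*(p - 3)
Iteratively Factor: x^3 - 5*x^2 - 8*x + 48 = (x + 3)*(x^2 - 8*x + 16) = (x - 4)*(x + 3)*(x - 4)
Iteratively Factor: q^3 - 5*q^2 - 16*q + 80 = (q + 4)*(q^2 - 9*q + 20) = (q - 4)*(q + 4)*(q - 5)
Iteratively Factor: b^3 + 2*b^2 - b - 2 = (b + 2)*(b^2 - 1) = (b - 1)*(b + 2)*(b + 1)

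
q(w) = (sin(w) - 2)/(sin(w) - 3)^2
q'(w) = cos(w)/(sin(w) - 3)^2 - 2*(sin(w) - 2)*cos(w)/(sin(w) - 3)^3 = (1 - sin(w))*cos(w)/(sin(w) - 3)^3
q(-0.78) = -0.20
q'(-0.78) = -0.02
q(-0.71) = -0.20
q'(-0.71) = -0.03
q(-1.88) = -0.19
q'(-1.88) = 0.01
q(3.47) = -0.21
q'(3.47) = 0.03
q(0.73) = -0.24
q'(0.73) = -0.02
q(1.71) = -0.25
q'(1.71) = 0.00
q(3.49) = -0.21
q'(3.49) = 0.03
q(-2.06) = -0.19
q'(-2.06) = 0.02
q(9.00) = -0.24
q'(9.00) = 0.03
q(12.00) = -0.20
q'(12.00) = -0.03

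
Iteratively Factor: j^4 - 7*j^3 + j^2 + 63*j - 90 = (j - 5)*(j^3 - 2*j^2 - 9*j + 18) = (j - 5)*(j - 2)*(j^2 - 9) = (j - 5)*(j - 3)*(j - 2)*(j + 3)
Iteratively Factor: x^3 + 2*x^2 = (x + 2)*(x^2) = x*(x + 2)*(x)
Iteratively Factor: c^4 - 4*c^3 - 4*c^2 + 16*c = (c - 4)*(c^3 - 4*c) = (c - 4)*(c + 2)*(c^2 - 2*c) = (c - 4)*(c - 2)*(c + 2)*(c)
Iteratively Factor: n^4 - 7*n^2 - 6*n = (n)*(n^3 - 7*n - 6) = n*(n + 1)*(n^2 - n - 6) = n*(n + 1)*(n + 2)*(n - 3)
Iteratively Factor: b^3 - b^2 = (b - 1)*(b^2) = b*(b - 1)*(b)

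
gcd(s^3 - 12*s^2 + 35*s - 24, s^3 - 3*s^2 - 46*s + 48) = s^2 - 9*s + 8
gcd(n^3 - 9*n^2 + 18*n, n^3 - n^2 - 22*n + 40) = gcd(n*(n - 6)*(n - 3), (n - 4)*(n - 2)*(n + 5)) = 1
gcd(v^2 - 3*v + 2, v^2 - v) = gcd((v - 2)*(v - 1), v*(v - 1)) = v - 1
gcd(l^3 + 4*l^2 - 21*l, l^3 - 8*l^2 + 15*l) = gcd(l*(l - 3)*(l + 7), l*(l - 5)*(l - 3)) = l^2 - 3*l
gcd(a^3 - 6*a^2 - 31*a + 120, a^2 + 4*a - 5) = a + 5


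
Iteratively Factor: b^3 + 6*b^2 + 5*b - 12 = (b - 1)*(b^2 + 7*b + 12) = (b - 1)*(b + 3)*(b + 4)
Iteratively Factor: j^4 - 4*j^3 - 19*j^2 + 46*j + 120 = (j + 3)*(j^3 - 7*j^2 + 2*j + 40) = (j - 5)*(j + 3)*(j^2 - 2*j - 8) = (j - 5)*(j - 4)*(j + 3)*(j + 2)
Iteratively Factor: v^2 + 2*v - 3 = (v + 3)*(v - 1)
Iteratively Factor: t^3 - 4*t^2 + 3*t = (t)*(t^2 - 4*t + 3) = t*(t - 1)*(t - 3)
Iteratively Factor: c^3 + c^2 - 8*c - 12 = (c - 3)*(c^2 + 4*c + 4) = (c - 3)*(c + 2)*(c + 2)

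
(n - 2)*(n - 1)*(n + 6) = n^3 + 3*n^2 - 16*n + 12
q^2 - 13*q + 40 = (q - 8)*(q - 5)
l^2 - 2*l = l*(l - 2)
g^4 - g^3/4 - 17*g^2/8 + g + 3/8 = (g - 1)^2*(g + 1/4)*(g + 3/2)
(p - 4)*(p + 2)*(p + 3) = p^3 + p^2 - 14*p - 24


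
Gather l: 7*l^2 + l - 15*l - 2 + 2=7*l^2 - 14*l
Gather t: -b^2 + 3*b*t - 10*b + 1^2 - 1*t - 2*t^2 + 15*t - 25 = -b^2 - 10*b - 2*t^2 + t*(3*b + 14) - 24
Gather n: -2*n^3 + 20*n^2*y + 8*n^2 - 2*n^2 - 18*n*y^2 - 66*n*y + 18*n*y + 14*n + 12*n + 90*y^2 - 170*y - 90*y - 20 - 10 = -2*n^3 + n^2*(20*y + 6) + n*(-18*y^2 - 48*y + 26) + 90*y^2 - 260*y - 30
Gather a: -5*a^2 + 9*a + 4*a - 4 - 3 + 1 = -5*a^2 + 13*a - 6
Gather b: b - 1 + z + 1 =b + z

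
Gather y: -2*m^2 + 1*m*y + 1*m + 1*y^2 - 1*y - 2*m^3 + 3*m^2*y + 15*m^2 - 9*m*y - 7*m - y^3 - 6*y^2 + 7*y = -2*m^3 + 13*m^2 - 6*m - y^3 - 5*y^2 + y*(3*m^2 - 8*m + 6)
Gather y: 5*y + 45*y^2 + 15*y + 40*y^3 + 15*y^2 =40*y^3 + 60*y^2 + 20*y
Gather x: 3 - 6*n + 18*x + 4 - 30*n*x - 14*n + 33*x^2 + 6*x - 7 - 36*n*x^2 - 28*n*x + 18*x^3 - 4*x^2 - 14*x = -20*n + 18*x^3 + x^2*(29 - 36*n) + x*(10 - 58*n)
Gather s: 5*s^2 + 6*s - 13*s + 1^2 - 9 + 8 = 5*s^2 - 7*s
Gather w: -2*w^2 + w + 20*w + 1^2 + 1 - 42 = -2*w^2 + 21*w - 40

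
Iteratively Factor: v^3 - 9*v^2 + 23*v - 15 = (v - 1)*(v^2 - 8*v + 15) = (v - 5)*(v - 1)*(v - 3)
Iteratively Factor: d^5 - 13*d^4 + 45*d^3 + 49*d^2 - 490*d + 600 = (d + 3)*(d^4 - 16*d^3 + 93*d^2 - 230*d + 200) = (d - 5)*(d + 3)*(d^3 - 11*d^2 + 38*d - 40) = (d - 5)*(d - 4)*(d + 3)*(d^2 - 7*d + 10) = (d - 5)*(d - 4)*(d - 2)*(d + 3)*(d - 5)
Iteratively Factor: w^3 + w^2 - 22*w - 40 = (w + 2)*(w^2 - w - 20) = (w - 5)*(w + 2)*(w + 4)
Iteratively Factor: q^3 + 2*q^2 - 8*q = (q + 4)*(q^2 - 2*q) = (q - 2)*(q + 4)*(q)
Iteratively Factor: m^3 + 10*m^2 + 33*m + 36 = (m + 3)*(m^2 + 7*m + 12) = (m + 3)^2*(m + 4)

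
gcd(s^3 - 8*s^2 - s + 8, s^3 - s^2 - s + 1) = s^2 - 1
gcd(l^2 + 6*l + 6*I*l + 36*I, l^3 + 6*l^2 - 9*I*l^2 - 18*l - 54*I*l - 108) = l + 6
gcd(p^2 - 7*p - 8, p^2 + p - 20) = 1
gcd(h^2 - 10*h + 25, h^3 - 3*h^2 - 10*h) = h - 5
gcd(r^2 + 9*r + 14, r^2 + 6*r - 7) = r + 7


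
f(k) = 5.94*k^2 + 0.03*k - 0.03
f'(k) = 11.88*k + 0.03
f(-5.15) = 157.36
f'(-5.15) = -61.15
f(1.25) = 9.29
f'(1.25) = 14.88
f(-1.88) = 20.91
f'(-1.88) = -22.30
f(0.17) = 0.15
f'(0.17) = 2.05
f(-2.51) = 37.32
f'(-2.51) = -29.79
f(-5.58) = 184.75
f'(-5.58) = -66.26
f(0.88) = 4.60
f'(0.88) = 10.48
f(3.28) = 63.97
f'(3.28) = 39.00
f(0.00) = -0.03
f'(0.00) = 0.03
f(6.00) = 213.99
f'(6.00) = 71.31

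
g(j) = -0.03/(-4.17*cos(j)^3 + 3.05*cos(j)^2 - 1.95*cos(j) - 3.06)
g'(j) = -0.03*(-12.51*sin(j)*cos(j)^2 + 6.1*sin(j)*cos(j) - 1.95*sin(j))/(-4.17*cos(j)^3 + 3.05*cos(j)^2 - 1.95*cos(j) - 3.06)^2 = (0.3753*cos(j)^2 - 0.183*cos(j) + 0.0585)*sin(j)/(4.17*cos(j)^3 - 3.05*cos(j)^2 + 1.95*cos(j) + 3.06)^2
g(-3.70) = -0.01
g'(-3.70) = 0.02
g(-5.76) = 0.01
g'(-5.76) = 0.00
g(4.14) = 0.07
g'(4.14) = -1.13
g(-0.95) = 0.01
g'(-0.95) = -0.00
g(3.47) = -0.01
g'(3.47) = -0.01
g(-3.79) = -0.01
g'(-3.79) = 0.04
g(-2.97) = -0.01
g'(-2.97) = -0.00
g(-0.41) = 0.01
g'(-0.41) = -0.00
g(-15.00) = -0.01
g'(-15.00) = -0.07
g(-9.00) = -0.00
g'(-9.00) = -0.01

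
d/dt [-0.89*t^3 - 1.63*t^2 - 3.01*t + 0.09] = -2.67*t^2 - 3.26*t - 3.01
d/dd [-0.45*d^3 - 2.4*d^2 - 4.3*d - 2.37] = -1.35*d^2 - 4.8*d - 4.3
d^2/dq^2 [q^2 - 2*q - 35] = 2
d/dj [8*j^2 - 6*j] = 16*j - 6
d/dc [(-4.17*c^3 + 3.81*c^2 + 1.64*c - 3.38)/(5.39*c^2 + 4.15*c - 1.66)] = (-22.4763*c^4 - 34.611*c^3 + 27.7385*c^2 + 23.7872*c + 11.3046)/(29.0521*c^4 + 44.737*c^3 - 0.672299999999993*c^2 - 13.778*c + 2.7556)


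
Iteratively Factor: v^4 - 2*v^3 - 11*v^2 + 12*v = (v + 3)*(v^3 - 5*v^2 + 4*v) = (v - 4)*(v + 3)*(v^2 - v) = v*(v - 4)*(v + 3)*(v - 1)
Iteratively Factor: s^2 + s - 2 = (s - 1)*(s + 2)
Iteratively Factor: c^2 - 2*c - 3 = (c - 3)*(c + 1)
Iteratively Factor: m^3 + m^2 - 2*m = (m - 1)*(m^2 + 2*m) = (m - 1)*(m + 2)*(m)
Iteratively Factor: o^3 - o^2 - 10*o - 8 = (o + 1)*(o^2 - 2*o - 8) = (o + 1)*(o + 2)*(o - 4)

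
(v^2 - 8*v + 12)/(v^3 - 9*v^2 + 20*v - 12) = 1/(v - 1)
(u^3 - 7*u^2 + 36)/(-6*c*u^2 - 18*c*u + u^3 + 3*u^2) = (-u^3 + 7*u^2 - 36)/(u*(6*c*u + 18*c - u^2 - 3*u))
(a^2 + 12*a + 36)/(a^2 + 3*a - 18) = (a + 6)/(a - 3)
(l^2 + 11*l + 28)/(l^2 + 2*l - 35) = (l + 4)/(l - 5)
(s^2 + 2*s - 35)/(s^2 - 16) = (s^2 + 2*s - 35)/(s^2 - 16)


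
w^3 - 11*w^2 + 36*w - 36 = (w - 6)*(w - 3)*(w - 2)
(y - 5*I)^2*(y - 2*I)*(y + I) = y^4 - 11*I*y^3 - 33*y^2 + 5*I*y - 50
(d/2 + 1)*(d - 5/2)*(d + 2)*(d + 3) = d^4/2 + 9*d^3/4 - 3*d^2/4 - 14*d - 15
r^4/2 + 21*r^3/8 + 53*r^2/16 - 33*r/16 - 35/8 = (r/2 + 1)*(r - 1)*(r + 7/4)*(r + 5/2)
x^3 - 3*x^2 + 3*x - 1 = (x - 1)^3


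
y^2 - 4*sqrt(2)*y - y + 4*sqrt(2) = (y - 1)*(y - 4*sqrt(2))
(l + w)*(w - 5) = l*w - 5*l + w^2 - 5*w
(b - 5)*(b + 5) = b^2 - 25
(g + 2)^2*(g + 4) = g^3 + 8*g^2 + 20*g + 16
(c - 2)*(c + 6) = c^2 + 4*c - 12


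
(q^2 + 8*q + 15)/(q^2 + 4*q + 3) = (q + 5)/(q + 1)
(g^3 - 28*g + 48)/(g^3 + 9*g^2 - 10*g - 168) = (g - 2)/(g + 7)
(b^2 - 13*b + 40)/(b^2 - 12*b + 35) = (b - 8)/(b - 7)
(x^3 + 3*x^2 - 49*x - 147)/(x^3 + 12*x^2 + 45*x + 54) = (x^2 - 49)/(x^2 + 9*x + 18)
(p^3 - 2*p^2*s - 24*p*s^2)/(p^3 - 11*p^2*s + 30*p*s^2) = (p + 4*s)/(p - 5*s)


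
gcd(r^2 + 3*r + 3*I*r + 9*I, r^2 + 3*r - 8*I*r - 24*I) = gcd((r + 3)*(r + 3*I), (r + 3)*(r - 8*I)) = r + 3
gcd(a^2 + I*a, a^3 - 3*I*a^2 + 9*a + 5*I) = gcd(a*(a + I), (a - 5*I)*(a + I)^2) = a + I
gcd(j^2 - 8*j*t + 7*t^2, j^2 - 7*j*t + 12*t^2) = 1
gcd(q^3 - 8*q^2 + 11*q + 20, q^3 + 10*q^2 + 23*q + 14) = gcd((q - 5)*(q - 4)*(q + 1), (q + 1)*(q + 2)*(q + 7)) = q + 1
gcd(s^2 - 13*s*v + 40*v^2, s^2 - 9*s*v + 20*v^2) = s - 5*v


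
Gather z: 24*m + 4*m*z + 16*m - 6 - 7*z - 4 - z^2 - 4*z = 40*m - z^2 + z*(4*m - 11) - 10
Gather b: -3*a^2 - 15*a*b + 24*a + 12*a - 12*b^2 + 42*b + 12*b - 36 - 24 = -3*a^2 + 36*a - 12*b^2 + b*(54 - 15*a) - 60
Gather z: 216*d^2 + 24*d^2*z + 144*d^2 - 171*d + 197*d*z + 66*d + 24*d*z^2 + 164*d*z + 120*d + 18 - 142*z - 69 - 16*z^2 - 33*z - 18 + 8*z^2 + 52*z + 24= 360*d^2 + 15*d + z^2*(24*d - 8) + z*(24*d^2 + 361*d - 123) - 45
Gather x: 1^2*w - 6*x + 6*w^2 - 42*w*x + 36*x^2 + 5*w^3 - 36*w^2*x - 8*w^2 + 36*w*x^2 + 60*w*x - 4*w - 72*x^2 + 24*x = 5*w^3 - 2*w^2 - 3*w + x^2*(36*w - 36) + x*(-36*w^2 + 18*w + 18)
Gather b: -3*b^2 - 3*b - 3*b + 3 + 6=-3*b^2 - 6*b + 9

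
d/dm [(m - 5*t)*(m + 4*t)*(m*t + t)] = t*(3*m^2 - 2*m*t + 2*m - 20*t^2 - t)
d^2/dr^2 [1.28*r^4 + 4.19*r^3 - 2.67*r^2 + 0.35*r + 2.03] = 15.36*r^2 + 25.14*r - 5.34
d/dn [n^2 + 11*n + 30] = 2*n + 11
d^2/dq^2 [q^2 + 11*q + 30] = 2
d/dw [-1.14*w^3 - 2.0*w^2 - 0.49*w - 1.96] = -3.42*w^2 - 4.0*w - 0.49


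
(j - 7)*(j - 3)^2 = j^3 - 13*j^2 + 51*j - 63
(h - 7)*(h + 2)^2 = h^3 - 3*h^2 - 24*h - 28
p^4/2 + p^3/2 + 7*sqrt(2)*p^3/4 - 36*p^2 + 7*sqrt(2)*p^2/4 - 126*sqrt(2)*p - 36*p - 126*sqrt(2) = (p/2 + 1/2)*(p - 6*sqrt(2))*(p + 7*sqrt(2)/2)*(p + 6*sqrt(2))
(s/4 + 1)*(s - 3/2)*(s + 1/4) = s^3/4 + 11*s^2/16 - 43*s/32 - 3/8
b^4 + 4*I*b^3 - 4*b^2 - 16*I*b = b*(b - 2)*(b + 2)*(b + 4*I)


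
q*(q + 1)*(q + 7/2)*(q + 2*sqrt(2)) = q^4 + 2*sqrt(2)*q^3 + 9*q^3/2 + 7*q^2/2 + 9*sqrt(2)*q^2 + 7*sqrt(2)*q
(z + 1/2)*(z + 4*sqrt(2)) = z^2 + z/2 + 4*sqrt(2)*z + 2*sqrt(2)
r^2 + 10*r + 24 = (r + 4)*(r + 6)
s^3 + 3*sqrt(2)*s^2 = s^2*(s + 3*sqrt(2))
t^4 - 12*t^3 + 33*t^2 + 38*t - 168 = (t - 7)*(t - 4)*(t - 3)*(t + 2)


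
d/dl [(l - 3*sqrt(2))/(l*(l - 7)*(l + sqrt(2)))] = (l*(-l + 3*sqrt(2))*(l - 7) + l*(-l + 3*sqrt(2))*(l + sqrt(2)) + l*(l - 7)*(l + sqrt(2)) + (-l + 3*sqrt(2))*(l - 7)*(l + sqrt(2)))/(l^2*(l - 7)^2*(l + sqrt(2))^2)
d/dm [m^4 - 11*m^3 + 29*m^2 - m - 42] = 4*m^3 - 33*m^2 + 58*m - 1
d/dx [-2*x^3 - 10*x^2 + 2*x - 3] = -6*x^2 - 20*x + 2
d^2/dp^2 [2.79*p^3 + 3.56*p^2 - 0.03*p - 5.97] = 16.74*p + 7.12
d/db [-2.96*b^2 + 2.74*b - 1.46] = 2.74 - 5.92*b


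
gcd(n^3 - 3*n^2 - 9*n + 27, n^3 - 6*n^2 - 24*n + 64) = 1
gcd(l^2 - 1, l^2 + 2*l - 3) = l - 1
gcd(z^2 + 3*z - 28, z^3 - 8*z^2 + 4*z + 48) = z - 4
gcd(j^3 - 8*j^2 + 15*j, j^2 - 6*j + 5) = j - 5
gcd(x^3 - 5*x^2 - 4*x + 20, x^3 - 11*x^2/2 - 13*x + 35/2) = 1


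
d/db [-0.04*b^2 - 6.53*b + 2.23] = -0.08*b - 6.53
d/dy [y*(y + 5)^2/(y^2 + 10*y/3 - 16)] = 3*(y + 5)*(3*y + 5)*(3*y^2 - 2*y*(y + 5) + 10*y - 48)/(3*y^2 + 10*y - 48)^2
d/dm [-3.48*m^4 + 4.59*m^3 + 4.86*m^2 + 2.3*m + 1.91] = -13.92*m^3 + 13.77*m^2 + 9.72*m + 2.3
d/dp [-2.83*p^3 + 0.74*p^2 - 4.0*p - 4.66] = -8.49*p^2 + 1.48*p - 4.0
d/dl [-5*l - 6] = -5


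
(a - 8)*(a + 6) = a^2 - 2*a - 48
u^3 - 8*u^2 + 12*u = u*(u - 6)*(u - 2)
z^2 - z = z*(z - 1)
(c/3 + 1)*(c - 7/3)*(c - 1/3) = c^3/3 + c^2/9 - 65*c/27 + 7/9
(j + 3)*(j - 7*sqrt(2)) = j^2 - 7*sqrt(2)*j + 3*j - 21*sqrt(2)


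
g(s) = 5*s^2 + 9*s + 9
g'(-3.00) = -21.00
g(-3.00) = 27.00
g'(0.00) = 9.00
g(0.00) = 9.00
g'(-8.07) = -71.70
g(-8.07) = 261.99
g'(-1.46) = -5.60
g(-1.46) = 6.52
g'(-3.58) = -26.80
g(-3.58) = 40.86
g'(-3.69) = -27.90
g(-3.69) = 43.87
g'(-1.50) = -6.00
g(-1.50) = 6.75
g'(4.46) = 53.60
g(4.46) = 148.60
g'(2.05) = 29.50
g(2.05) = 48.46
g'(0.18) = 10.80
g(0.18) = 10.78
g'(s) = 10*s + 9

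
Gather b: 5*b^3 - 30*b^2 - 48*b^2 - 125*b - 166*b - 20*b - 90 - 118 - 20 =5*b^3 - 78*b^2 - 311*b - 228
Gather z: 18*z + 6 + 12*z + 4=30*z + 10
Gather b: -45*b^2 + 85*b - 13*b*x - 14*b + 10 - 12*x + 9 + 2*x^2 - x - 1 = -45*b^2 + b*(71 - 13*x) + 2*x^2 - 13*x + 18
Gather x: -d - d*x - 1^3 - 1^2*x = -d + x*(-d - 1) - 1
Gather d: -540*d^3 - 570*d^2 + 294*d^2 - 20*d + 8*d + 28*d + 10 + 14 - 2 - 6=-540*d^3 - 276*d^2 + 16*d + 16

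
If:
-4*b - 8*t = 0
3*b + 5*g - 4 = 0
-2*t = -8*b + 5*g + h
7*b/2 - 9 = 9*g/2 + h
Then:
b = -43/29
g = 49/29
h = -632/29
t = 43/58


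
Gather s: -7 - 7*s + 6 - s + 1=-8*s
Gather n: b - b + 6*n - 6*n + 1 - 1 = 0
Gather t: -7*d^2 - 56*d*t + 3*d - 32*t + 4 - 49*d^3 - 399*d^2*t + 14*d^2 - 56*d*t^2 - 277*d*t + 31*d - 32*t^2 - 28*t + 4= -49*d^3 + 7*d^2 + 34*d + t^2*(-56*d - 32) + t*(-399*d^2 - 333*d - 60) + 8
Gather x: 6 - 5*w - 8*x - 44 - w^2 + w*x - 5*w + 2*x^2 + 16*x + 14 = -w^2 - 10*w + 2*x^2 + x*(w + 8) - 24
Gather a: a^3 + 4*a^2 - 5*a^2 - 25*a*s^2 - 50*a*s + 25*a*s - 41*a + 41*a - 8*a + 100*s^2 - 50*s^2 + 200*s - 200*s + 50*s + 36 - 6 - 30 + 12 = a^3 - a^2 + a*(-25*s^2 - 25*s - 8) + 50*s^2 + 50*s + 12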